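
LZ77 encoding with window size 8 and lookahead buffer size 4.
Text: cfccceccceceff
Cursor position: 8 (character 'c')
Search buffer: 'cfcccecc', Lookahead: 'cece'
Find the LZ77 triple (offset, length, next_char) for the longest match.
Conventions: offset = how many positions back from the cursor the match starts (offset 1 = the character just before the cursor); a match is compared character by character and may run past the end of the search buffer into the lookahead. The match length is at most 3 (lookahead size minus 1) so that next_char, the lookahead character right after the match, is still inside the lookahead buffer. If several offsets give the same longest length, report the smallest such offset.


Try each offset into the search buffer:
  offset=1 (pos 7, char 'c'): match length 1
  offset=2 (pos 6, char 'c'): match length 1
  offset=3 (pos 5, char 'e'): match length 0
  offset=4 (pos 4, char 'c'): match length 3
  offset=5 (pos 3, char 'c'): match length 1
  offset=6 (pos 2, char 'c'): match length 1
  offset=7 (pos 1, char 'f'): match length 0
  offset=8 (pos 0, char 'c'): match length 1
Longest match has length 3 at offset 4.
next_char = character at position 8 + 3 = 11 -> 'e'

Best match: offset=4, length=3 (matching 'cec' starting at position 4)
LZ77 triple: (4, 3, 'e')


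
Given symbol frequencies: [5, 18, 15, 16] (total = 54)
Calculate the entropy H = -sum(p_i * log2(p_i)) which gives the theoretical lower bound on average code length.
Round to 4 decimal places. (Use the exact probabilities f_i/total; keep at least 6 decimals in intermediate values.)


Per-symbol terms -p_i * log2(p_i) with p_i = f_i/54:
  p = 5/54 = 0.092593: log2(p) = -3.432959, -p*log2(p) = 0.317867
  p = 18/54 = 0.333333: log2(p) = -1.584963, -p*log2(p) = 0.528321
  p = 15/54 = 0.277778: log2(p) = -1.847997, -p*log2(p) = 0.513332
  p = 16/54 = 0.296296: log2(p) = -1.754888, -p*log2(p) = 0.519967
H = 0.317867 + 0.528321 + 0.513332 + 0.519967 = 1.879487

H = 1.8795 bits/symbol


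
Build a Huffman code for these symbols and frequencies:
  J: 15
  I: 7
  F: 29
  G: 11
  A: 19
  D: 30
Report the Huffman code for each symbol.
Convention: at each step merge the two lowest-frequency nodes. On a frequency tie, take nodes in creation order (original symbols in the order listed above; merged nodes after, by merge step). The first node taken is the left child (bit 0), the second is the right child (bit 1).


Huffman tree construction:
Step 1: Merge I(7) + G(11) = 18
Step 2: Merge J(15) + (I+G)(18) = 33
Step 3: Merge A(19) + F(29) = 48
Step 4: Merge D(30) + (J+(I+G))(33) = 63
Step 5: Merge (A+F)(48) + (D+(J+(I+G)))(63) = 111
Read each symbol's code off the tree from the root (left child = 0, right child = 1).

Codes:
  J: 110 (length 3)
  I: 1110 (length 4)
  F: 01 (length 2)
  G: 1111 (length 4)
  A: 00 (length 2)
  D: 10 (length 2)
Average code length: 273/111 = 2.4595 bits/symbol


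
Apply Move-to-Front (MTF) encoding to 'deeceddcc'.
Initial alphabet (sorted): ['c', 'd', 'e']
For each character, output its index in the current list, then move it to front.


MTF encoding:
'd': index 1 in ['c', 'd', 'e'] -> ['d', 'c', 'e']
'e': index 2 in ['d', 'c', 'e'] -> ['e', 'd', 'c']
'e': index 0 in ['e', 'd', 'c'] -> ['e', 'd', 'c']
'c': index 2 in ['e', 'd', 'c'] -> ['c', 'e', 'd']
'e': index 1 in ['c', 'e', 'd'] -> ['e', 'c', 'd']
'd': index 2 in ['e', 'c', 'd'] -> ['d', 'e', 'c']
'd': index 0 in ['d', 'e', 'c'] -> ['d', 'e', 'c']
'c': index 2 in ['d', 'e', 'c'] -> ['c', 'd', 'e']
'c': index 0 in ['c', 'd', 'e'] -> ['c', 'd', 'e']


Output: [1, 2, 0, 2, 1, 2, 0, 2, 0]


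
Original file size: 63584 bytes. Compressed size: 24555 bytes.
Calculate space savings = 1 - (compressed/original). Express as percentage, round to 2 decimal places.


ratio = compressed/original = 24555/63584 = 0.386182
savings = 1 - ratio = 1 - 0.386182 = 0.613818
as a percentage: 0.613818 * 100 = 61.38%

Space savings = 1 - 24555/63584 = 61.38%


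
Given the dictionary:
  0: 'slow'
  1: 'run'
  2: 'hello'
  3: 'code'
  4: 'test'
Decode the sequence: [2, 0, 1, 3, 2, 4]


Look up each index in the dictionary:
  2 -> 'hello'
  0 -> 'slow'
  1 -> 'run'
  3 -> 'code'
  2 -> 'hello'
  4 -> 'test'

Decoded: "hello slow run code hello test"


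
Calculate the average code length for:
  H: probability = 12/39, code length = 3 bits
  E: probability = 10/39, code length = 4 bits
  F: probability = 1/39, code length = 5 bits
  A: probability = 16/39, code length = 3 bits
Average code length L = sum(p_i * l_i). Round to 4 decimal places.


Weighted contributions p_i * l_i:
  H: (12/39) * 3 = 36/39
  E: (10/39) * 4 = 40/39
  F: (1/39) * 5 = 5/39
  A: (16/39) * 3 = 48/39
Sum = (36 + 40 + 5 + 48)/39 = 129/39

L = 129/39 = 3.3077 bits/symbol


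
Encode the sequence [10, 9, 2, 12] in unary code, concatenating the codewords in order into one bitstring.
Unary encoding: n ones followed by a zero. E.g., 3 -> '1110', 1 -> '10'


Encode each number as n ones followed by a terminating 0:
  10 -> 11111111110 (11 bits)
  9 -> 1111111110 (10 bits)
  2 -> 110 (3 bits)
  12 -> 1111111111110 (13 bits)
Total length = 11 + 10 + 3 + 13 = 37 bits.

Unary([10, 9, 2, 12]) = 1111111111011111111101101111111111110 (37 bits)


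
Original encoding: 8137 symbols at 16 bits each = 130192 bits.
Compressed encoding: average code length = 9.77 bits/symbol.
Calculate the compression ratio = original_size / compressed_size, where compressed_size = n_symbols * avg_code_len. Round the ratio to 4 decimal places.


original_size = n_symbols * orig_bits = 8137 * 16 = 130192 bits
compressed_size = n_symbols * avg_code_len = 8137 * 9.77 = 79498.49 bits
ratio = original_size / compressed_size = 130192 / 79498.49 = 1.6377

Compression ratio = 1.6377


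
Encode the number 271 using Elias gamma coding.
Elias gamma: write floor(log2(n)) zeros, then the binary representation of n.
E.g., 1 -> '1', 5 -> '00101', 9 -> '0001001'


num_bits = floor(log2(271)) + 1 = 9
leading_zeros = num_bits - 1 = 8
binary(271) = 100001111

Elias gamma(271) = '00000000' + '100001111' = 00000000100001111 (17 bits)


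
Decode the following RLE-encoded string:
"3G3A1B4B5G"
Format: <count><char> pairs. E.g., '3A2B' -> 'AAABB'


Expanding each <count><char> pair:
  3G -> 'GGG'
  3A -> 'AAA'
  1B -> 'B'
  4B -> 'BBBB'
  5G -> 'GGGGG'

Decoded = GGGAAABBBBBGGGGG


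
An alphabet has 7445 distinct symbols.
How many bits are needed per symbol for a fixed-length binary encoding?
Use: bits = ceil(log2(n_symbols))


log2(7445) = 12.8621
Bracket: 2^12 = 4096 < 7445 <= 2^13 = 8192
So ceil(log2(7445)) = 13

bits = ceil(log2(7445)) = ceil(12.8621) = 13 bits


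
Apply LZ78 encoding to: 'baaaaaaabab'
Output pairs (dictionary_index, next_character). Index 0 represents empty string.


LZ78 encoding steps:
Dictionary: {0: ''}
Step 1: w='' (idx 0), next='b' -> output (0, 'b'), add 'b' as idx 1
Step 2: w='' (idx 0), next='a' -> output (0, 'a'), add 'a' as idx 2
Step 3: w='a' (idx 2), next='a' -> output (2, 'a'), add 'aa' as idx 3
Step 4: w='aa' (idx 3), next='a' -> output (3, 'a'), add 'aaa' as idx 4
Step 5: w='a' (idx 2), next='b' -> output (2, 'b'), add 'ab' as idx 5
Step 6: w='ab' (idx 5), end of input -> output (5, '')


Encoded: [(0, 'b'), (0, 'a'), (2, 'a'), (3, 'a'), (2, 'b'), (5, '')]


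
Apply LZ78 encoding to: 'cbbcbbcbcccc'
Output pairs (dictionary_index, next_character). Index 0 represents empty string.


LZ78 encoding steps:
Dictionary: {0: ''}
Step 1: w='' (idx 0), next='c' -> output (0, 'c'), add 'c' as idx 1
Step 2: w='' (idx 0), next='b' -> output (0, 'b'), add 'b' as idx 2
Step 3: w='b' (idx 2), next='c' -> output (2, 'c'), add 'bc' as idx 3
Step 4: w='b' (idx 2), next='b' -> output (2, 'b'), add 'bb' as idx 4
Step 5: w='c' (idx 1), next='b' -> output (1, 'b'), add 'cb' as idx 5
Step 6: w='c' (idx 1), next='c' -> output (1, 'c'), add 'cc' as idx 6
Step 7: w='cc' (idx 6), end of input -> output (6, '')


Encoded: [(0, 'c'), (0, 'b'), (2, 'c'), (2, 'b'), (1, 'b'), (1, 'c'), (6, '')]


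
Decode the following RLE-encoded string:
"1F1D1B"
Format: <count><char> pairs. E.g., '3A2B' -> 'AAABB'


Expanding each <count><char> pair:
  1F -> 'F'
  1D -> 'D'
  1B -> 'B'

Decoded = FDB


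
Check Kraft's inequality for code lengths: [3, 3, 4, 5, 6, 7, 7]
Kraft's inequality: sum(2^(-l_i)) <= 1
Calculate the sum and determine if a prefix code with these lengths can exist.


Sum = 2^(-3) + 2^(-3) + 2^(-4) + 2^(-5) + 2^(-6) + 2^(-7) + 2^(-7)
    = 0.125 + 0.125 + 0.0625 + 0.03125 + 0.015625 + 0.0078125 + 0.0078125
    = 48/128 = 0.375
Since 0.375 <= 1, Kraft's inequality IS satisfied.
A prefix code with these lengths CAN exist.

Kraft sum = 0.375. Satisfied.


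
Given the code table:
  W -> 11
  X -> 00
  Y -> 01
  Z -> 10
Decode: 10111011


Decoding:
10 -> Z
11 -> W
10 -> Z
11 -> W


Result: ZWZW


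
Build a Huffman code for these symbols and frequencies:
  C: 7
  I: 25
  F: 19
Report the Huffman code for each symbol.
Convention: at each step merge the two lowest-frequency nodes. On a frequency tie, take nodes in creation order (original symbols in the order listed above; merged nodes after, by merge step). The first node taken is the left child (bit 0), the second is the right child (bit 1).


Huffman tree construction:
Step 1: Merge C(7) + F(19) = 26
Step 2: Merge I(25) + (C+F)(26) = 51
Read each symbol's code off the tree from the root (left child = 0, right child = 1).

Codes:
  C: 10 (length 2)
  I: 0 (length 1)
  F: 11 (length 2)
Average code length: 77/51 = 1.5098 bits/symbol


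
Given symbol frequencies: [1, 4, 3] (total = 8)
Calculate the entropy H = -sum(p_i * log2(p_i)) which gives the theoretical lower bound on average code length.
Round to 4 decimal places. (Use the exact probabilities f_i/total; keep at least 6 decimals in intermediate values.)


Per-symbol terms -p_i * log2(p_i) with p_i = f_i/8:
  p = 1/8 = 0.125000: log2(p) = -3.000000, -p*log2(p) = 0.375000
  p = 4/8 = 0.500000: log2(p) = -1.000000, -p*log2(p) = 0.500000
  p = 3/8 = 0.375000: log2(p) = -1.415037, -p*log2(p) = 0.530639
H = 0.375000 + 0.500000 + 0.530639 = 1.405639

H = 1.4056 bits/symbol


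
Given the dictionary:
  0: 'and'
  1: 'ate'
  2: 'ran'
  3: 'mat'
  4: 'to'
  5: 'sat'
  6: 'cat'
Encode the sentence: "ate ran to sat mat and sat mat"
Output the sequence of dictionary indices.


Look up each word in the dictionary:
  'ate' -> 1
  'ran' -> 2
  'to' -> 4
  'sat' -> 5
  'mat' -> 3
  'and' -> 0
  'sat' -> 5
  'mat' -> 3

Encoded: [1, 2, 4, 5, 3, 0, 5, 3]


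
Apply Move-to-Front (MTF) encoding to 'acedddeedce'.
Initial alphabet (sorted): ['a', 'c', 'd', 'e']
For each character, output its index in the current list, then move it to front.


MTF encoding:
'a': index 0 in ['a', 'c', 'd', 'e'] -> ['a', 'c', 'd', 'e']
'c': index 1 in ['a', 'c', 'd', 'e'] -> ['c', 'a', 'd', 'e']
'e': index 3 in ['c', 'a', 'd', 'e'] -> ['e', 'c', 'a', 'd']
'd': index 3 in ['e', 'c', 'a', 'd'] -> ['d', 'e', 'c', 'a']
'd': index 0 in ['d', 'e', 'c', 'a'] -> ['d', 'e', 'c', 'a']
'd': index 0 in ['d', 'e', 'c', 'a'] -> ['d', 'e', 'c', 'a']
'e': index 1 in ['d', 'e', 'c', 'a'] -> ['e', 'd', 'c', 'a']
'e': index 0 in ['e', 'd', 'c', 'a'] -> ['e', 'd', 'c', 'a']
'd': index 1 in ['e', 'd', 'c', 'a'] -> ['d', 'e', 'c', 'a']
'c': index 2 in ['d', 'e', 'c', 'a'] -> ['c', 'd', 'e', 'a']
'e': index 2 in ['c', 'd', 'e', 'a'] -> ['e', 'c', 'd', 'a']


Output: [0, 1, 3, 3, 0, 0, 1, 0, 1, 2, 2]


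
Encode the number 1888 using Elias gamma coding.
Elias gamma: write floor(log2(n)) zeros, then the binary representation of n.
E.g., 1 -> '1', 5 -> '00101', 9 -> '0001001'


num_bits = floor(log2(1888)) + 1 = 11
leading_zeros = num_bits - 1 = 10
binary(1888) = 11101100000

Elias gamma(1888) = '0000000000' + '11101100000' = 000000000011101100000 (21 bits)


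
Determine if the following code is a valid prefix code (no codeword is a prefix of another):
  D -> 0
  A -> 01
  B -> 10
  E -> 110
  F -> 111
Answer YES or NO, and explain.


Checking each pair (does one codeword prefix another?):
  D='0' vs A='01': prefix -- VIOLATION

NO -- this is NOT a valid prefix code. D (0) is a prefix of A (01).


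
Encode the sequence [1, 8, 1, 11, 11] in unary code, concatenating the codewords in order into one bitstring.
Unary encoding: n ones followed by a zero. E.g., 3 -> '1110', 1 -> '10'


Encode each number as n ones followed by a terminating 0:
  1 -> 10 (2 bits)
  8 -> 111111110 (9 bits)
  1 -> 10 (2 bits)
  11 -> 111111111110 (12 bits)
  11 -> 111111111110 (12 bits)
Total length = 2 + 9 + 2 + 12 + 12 = 37 bits.

Unary([1, 8, 1, 11, 11]) = 1011111111010111111111110111111111110 (37 bits)


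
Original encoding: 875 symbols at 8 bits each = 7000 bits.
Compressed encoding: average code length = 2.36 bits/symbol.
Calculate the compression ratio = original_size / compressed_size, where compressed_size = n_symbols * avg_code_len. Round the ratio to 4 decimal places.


original_size = n_symbols * orig_bits = 875 * 8 = 7000 bits
compressed_size = n_symbols * avg_code_len = 875 * 2.36 = 2065.0 bits
ratio = original_size / compressed_size = 7000 / 2065.0 = 3.3898

Compression ratio = 3.3898


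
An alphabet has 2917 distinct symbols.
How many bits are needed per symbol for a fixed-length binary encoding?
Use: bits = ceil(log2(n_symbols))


log2(2917) = 11.5103
Bracket: 2^11 = 2048 < 2917 <= 2^12 = 4096
So ceil(log2(2917)) = 12

bits = ceil(log2(2917)) = ceil(11.5103) = 12 bits


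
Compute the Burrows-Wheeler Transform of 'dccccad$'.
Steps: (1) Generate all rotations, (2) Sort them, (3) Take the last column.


Rotations (sorted):
  0: $dccccad -> last char: d
  1: ad$dcccc -> last char: c
  2: cad$dccc -> last char: c
  3: ccad$dcc -> last char: c
  4: cccad$dc -> last char: c
  5: ccccad$d -> last char: d
  6: d$dcccca -> last char: a
  7: dccccad$ -> last char: $


BWT = dccccda$


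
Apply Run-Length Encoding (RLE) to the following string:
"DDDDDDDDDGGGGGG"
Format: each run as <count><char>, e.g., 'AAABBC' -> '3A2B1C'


Scanning runs left to right:
  i=0: run of 'D' x 9 -> '9D'
  i=9: run of 'G' x 6 -> '6G'

RLE = 9D6G


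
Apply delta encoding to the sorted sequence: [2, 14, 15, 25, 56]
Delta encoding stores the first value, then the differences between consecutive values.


First value: 2
Deltas:
  14 - 2 = 12
  15 - 14 = 1
  25 - 15 = 10
  56 - 25 = 31


Delta encoded: [2, 12, 1, 10, 31]


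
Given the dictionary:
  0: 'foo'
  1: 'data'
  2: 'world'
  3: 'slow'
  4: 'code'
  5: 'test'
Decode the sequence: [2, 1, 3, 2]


Look up each index in the dictionary:
  2 -> 'world'
  1 -> 'data'
  3 -> 'slow'
  2 -> 'world'

Decoded: "world data slow world"


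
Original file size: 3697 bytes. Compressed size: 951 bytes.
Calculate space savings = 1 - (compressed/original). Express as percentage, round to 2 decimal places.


ratio = compressed/original = 951/3697 = 0.257236
savings = 1 - ratio = 1 - 0.257236 = 0.742764
as a percentage: 0.742764 * 100 = 74.28%

Space savings = 1 - 951/3697 = 74.28%


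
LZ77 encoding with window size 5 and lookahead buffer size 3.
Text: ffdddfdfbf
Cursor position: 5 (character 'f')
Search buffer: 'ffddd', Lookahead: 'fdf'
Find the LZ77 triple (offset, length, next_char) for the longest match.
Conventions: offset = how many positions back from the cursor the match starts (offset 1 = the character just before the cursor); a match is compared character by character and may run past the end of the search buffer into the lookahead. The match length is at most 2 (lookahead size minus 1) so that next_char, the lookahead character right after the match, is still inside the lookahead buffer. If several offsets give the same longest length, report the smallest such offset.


Try each offset into the search buffer:
  offset=1 (pos 4, char 'd'): match length 0
  offset=2 (pos 3, char 'd'): match length 0
  offset=3 (pos 2, char 'd'): match length 0
  offset=4 (pos 1, char 'f'): match length 2
  offset=5 (pos 0, char 'f'): match length 1
Longest match has length 2 at offset 4.
next_char = character at position 5 + 2 = 7 -> 'f'

Best match: offset=4, length=2 (matching 'fd' starting at position 1)
LZ77 triple: (4, 2, 'f')


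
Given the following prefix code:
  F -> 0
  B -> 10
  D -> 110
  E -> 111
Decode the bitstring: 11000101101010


Decoding step by step:
Bits 110 -> D
Bits 0 -> F
Bits 0 -> F
Bits 10 -> B
Bits 110 -> D
Bits 10 -> B
Bits 10 -> B


Decoded message: DFFBDBB


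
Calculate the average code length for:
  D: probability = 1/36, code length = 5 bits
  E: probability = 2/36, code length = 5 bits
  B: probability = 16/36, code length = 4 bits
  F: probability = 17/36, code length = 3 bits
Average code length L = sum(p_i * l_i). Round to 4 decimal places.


Weighted contributions p_i * l_i:
  D: (1/36) * 5 = 5/36
  E: (2/36) * 5 = 10/36
  B: (16/36) * 4 = 64/36
  F: (17/36) * 3 = 51/36
Sum = (5 + 10 + 64 + 51)/36 = 130/36

L = 130/36 = 3.6111 bits/symbol


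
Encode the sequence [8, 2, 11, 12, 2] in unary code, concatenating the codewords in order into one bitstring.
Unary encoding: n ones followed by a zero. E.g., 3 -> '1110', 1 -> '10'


Encode each number as n ones followed by a terminating 0:
  8 -> 111111110 (9 bits)
  2 -> 110 (3 bits)
  11 -> 111111111110 (12 bits)
  12 -> 1111111111110 (13 bits)
  2 -> 110 (3 bits)
Total length = 9 + 3 + 12 + 13 + 3 = 40 bits.

Unary([8, 2, 11, 12, 2]) = 1111111101101111111111101111111111110110 (40 bits)


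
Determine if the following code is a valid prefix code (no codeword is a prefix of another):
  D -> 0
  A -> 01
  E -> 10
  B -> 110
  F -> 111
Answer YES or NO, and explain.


Checking each pair (does one codeword prefix another?):
  D='0' vs A='01': prefix -- VIOLATION

NO -- this is NOT a valid prefix code. D (0) is a prefix of A (01).


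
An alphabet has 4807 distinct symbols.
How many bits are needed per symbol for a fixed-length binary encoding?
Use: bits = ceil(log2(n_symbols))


log2(4807) = 12.2309
Bracket: 2^12 = 4096 < 4807 <= 2^13 = 8192
So ceil(log2(4807)) = 13

bits = ceil(log2(4807)) = ceil(12.2309) = 13 bits


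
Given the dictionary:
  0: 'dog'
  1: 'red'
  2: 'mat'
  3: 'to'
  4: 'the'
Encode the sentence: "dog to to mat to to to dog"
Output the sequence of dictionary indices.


Look up each word in the dictionary:
  'dog' -> 0
  'to' -> 3
  'to' -> 3
  'mat' -> 2
  'to' -> 3
  'to' -> 3
  'to' -> 3
  'dog' -> 0

Encoded: [0, 3, 3, 2, 3, 3, 3, 0]


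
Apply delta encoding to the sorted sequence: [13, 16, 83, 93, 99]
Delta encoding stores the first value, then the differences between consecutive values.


First value: 13
Deltas:
  16 - 13 = 3
  83 - 16 = 67
  93 - 83 = 10
  99 - 93 = 6


Delta encoded: [13, 3, 67, 10, 6]


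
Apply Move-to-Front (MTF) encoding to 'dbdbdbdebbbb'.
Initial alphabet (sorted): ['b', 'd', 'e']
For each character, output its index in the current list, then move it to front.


MTF encoding:
'd': index 1 in ['b', 'd', 'e'] -> ['d', 'b', 'e']
'b': index 1 in ['d', 'b', 'e'] -> ['b', 'd', 'e']
'd': index 1 in ['b', 'd', 'e'] -> ['d', 'b', 'e']
'b': index 1 in ['d', 'b', 'e'] -> ['b', 'd', 'e']
'd': index 1 in ['b', 'd', 'e'] -> ['d', 'b', 'e']
'b': index 1 in ['d', 'b', 'e'] -> ['b', 'd', 'e']
'd': index 1 in ['b', 'd', 'e'] -> ['d', 'b', 'e']
'e': index 2 in ['d', 'b', 'e'] -> ['e', 'd', 'b']
'b': index 2 in ['e', 'd', 'b'] -> ['b', 'e', 'd']
'b': index 0 in ['b', 'e', 'd'] -> ['b', 'e', 'd']
'b': index 0 in ['b', 'e', 'd'] -> ['b', 'e', 'd']
'b': index 0 in ['b', 'e', 'd'] -> ['b', 'e', 'd']


Output: [1, 1, 1, 1, 1, 1, 1, 2, 2, 0, 0, 0]


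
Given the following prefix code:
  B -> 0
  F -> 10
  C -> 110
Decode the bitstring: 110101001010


Decoding step by step:
Bits 110 -> C
Bits 10 -> F
Bits 10 -> F
Bits 0 -> B
Bits 10 -> F
Bits 10 -> F


Decoded message: CFFBFF


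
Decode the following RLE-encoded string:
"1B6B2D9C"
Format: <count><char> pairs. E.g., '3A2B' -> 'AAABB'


Expanding each <count><char> pair:
  1B -> 'B'
  6B -> 'BBBBBB'
  2D -> 'DD'
  9C -> 'CCCCCCCCC'

Decoded = BBBBBBBDDCCCCCCCCC


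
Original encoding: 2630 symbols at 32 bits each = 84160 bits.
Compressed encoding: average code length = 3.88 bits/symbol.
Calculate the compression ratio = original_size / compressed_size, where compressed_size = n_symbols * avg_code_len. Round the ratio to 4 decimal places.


original_size = n_symbols * orig_bits = 2630 * 32 = 84160 bits
compressed_size = n_symbols * avg_code_len = 2630 * 3.88 = 10204.4 bits
ratio = original_size / compressed_size = 84160 / 10204.4 = 8.2474

Compression ratio = 8.2474


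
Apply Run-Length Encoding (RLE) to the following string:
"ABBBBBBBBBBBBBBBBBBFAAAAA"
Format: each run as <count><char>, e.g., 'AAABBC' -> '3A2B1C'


Scanning runs left to right:
  i=0: run of 'A' x 1 -> '1A'
  i=1: run of 'B' x 18 -> '18B'
  i=19: run of 'F' x 1 -> '1F'
  i=20: run of 'A' x 5 -> '5A'

RLE = 1A18B1F5A


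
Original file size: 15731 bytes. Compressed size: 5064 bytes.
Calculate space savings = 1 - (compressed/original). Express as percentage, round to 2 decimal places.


ratio = compressed/original = 5064/15731 = 0.321912
savings = 1 - ratio = 1 - 0.321912 = 0.678088
as a percentage: 0.678088 * 100 = 67.81%

Space savings = 1 - 5064/15731 = 67.81%


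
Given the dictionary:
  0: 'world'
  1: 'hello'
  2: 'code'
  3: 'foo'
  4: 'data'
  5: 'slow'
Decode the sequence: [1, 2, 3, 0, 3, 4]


Look up each index in the dictionary:
  1 -> 'hello'
  2 -> 'code'
  3 -> 'foo'
  0 -> 'world'
  3 -> 'foo'
  4 -> 'data'

Decoded: "hello code foo world foo data"


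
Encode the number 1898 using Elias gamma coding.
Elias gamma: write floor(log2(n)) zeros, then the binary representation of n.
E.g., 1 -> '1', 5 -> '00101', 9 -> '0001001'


num_bits = floor(log2(1898)) + 1 = 11
leading_zeros = num_bits - 1 = 10
binary(1898) = 11101101010

Elias gamma(1898) = '0000000000' + '11101101010' = 000000000011101101010 (21 bits)


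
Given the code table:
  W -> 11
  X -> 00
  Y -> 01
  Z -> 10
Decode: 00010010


Decoding:
00 -> X
01 -> Y
00 -> X
10 -> Z


Result: XYXZ


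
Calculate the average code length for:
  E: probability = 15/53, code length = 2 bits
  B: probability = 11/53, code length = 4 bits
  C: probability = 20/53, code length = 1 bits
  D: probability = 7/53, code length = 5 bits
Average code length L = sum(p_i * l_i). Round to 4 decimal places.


Weighted contributions p_i * l_i:
  E: (15/53) * 2 = 30/53
  B: (11/53) * 4 = 44/53
  C: (20/53) * 1 = 20/53
  D: (7/53) * 5 = 35/53
Sum = (30 + 44 + 20 + 35)/53 = 129/53

L = 129/53 = 2.4340 bits/symbol


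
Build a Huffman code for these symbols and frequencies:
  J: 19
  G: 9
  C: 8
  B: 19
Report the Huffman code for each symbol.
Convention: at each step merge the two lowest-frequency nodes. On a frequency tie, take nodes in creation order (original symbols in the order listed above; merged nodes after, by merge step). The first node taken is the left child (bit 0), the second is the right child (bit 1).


Huffman tree construction:
Step 1: Merge C(8) + G(9) = 17
Step 2: Merge (C+G)(17) + J(19) = 36
Step 3: Merge B(19) + ((C+G)+J)(36) = 55
Read each symbol's code off the tree from the root (left child = 0, right child = 1).

Codes:
  J: 11 (length 2)
  G: 101 (length 3)
  C: 100 (length 3)
  B: 0 (length 1)
Average code length: 108/55 = 1.9636 bits/symbol


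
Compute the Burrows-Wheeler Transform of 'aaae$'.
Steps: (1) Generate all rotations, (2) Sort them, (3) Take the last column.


Rotations (sorted):
  0: $aaae -> last char: e
  1: aaae$ -> last char: $
  2: aae$a -> last char: a
  3: ae$aa -> last char: a
  4: e$aaa -> last char: a


BWT = e$aaa


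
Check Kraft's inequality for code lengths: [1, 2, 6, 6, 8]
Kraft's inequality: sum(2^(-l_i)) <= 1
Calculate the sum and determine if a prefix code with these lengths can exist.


Sum = 2^(-1) + 2^(-2) + 2^(-6) + 2^(-6) + 2^(-8)
    = 0.5 + 0.25 + 0.015625 + 0.015625 + 0.00390625
    = 201/256 = 0.78515625
Since 0.78515625 <= 1, Kraft's inequality IS satisfied.
A prefix code with these lengths CAN exist.

Kraft sum = 0.78515625. Satisfied.


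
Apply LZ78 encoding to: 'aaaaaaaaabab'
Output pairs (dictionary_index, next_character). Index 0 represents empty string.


LZ78 encoding steps:
Dictionary: {0: ''}
Step 1: w='' (idx 0), next='a' -> output (0, 'a'), add 'a' as idx 1
Step 2: w='a' (idx 1), next='a' -> output (1, 'a'), add 'aa' as idx 2
Step 3: w='aa' (idx 2), next='a' -> output (2, 'a'), add 'aaa' as idx 3
Step 4: w='aaa' (idx 3), next='b' -> output (3, 'b'), add 'aaab' as idx 4
Step 5: w='a' (idx 1), next='b' -> output (1, 'b'), add 'ab' as idx 5


Encoded: [(0, 'a'), (1, 'a'), (2, 'a'), (3, 'b'), (1, 'b')]


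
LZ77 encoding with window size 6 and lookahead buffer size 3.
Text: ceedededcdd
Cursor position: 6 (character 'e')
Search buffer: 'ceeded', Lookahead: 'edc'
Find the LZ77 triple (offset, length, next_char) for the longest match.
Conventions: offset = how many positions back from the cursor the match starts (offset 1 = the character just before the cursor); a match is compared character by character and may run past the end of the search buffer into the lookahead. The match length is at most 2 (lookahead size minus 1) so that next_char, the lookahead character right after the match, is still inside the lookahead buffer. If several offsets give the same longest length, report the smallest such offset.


Try each offset into the search buffer:
  offset=1 (pos 5, char 'd'): match length 0
  offset=2 (pos 4, char 'e'): match length 2
  offset=3 (pos 3, char 'd'): match length 0
  offset=4 (pos 2, char 'e'): match length 2
  offset=5 (pos 1, char 'e'): match length 1
  offset=6 (pos 0, char 'c'): match length 0
Longest match has length 2, found at offsets 2, 4; take the smallest, offset 2.
next_char = character at position 6 + 2 = 8 -> 'c'

Best match: offset=2, length=2 (matching 'ed' starting at position 4)
LZ77 triple: (2, 2, 'c')


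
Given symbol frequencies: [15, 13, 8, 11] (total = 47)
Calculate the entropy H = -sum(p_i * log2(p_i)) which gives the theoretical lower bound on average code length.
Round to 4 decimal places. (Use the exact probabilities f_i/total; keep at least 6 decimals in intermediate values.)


Per-symbol terms -p_i * log2(p_i) with p_i = f_i/47:
  p = 15/47 = 0.319149: log2(p) = -1.647698, -p*log2(p) = 0.525861
  p = 13/47 = 0.276596: log2(p) = -1.854149, -p*log2(p) = 0.512850
  p = 8/47 = 0.170213: log2(p) = -2.554589, -p*log2(p) = 0.434824
  p = 11/47 = 0.234043: log2(p) = -2.095157, -p*log2(p) = 0.490356
H = 0.525861 + 0.512850 + 0.434824 + 0.490356 = 1.963891

H = 1.9639 bits/symbol


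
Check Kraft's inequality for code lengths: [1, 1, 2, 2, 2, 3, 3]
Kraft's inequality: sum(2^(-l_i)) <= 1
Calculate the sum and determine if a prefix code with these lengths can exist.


Sum = 2^(-1) + 2^(-1) + 2^(-2) + 2^(-2) + 2^(-2) + 2^(-3) + 2^(-3)
    = 0.5 + 0.5 + 0.25 + 0.25 + 0.25 + 0.125 + 0.125
    = 16/8 = 2.0
Since 2.0 > 1, Kraft's inequality is NOT satisfied.
A prefix code with these lengths CANNOT exist.

Kraft sum = 2.0. Not satisfied.


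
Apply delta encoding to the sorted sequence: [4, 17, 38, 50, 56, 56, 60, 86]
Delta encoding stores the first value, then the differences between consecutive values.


First value: 4
Deltas:
  17 - 4 = 13
  38 - 17 = 21
  50 - 38 = 12
  56 - 50 = 6
  56 - 56 = 0
  60 - 56 = 4
  86 - 60 = 26


Delta encoded: [4, 13, 21, 12, 6, 0, 4, 26]


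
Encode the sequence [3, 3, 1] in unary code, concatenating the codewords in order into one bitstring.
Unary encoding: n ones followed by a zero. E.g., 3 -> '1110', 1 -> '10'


Encode each number as n ones followed by a terminating 0:
  3 -> 1110 (4 bits)
  3 -> 1110 (4 bits)
  1 -> 10 (2 bits)
Total length = 4 + 4 + 2 = 10 bits.

Unary([3, 3, 1]) = 1110111010 (10 bits)


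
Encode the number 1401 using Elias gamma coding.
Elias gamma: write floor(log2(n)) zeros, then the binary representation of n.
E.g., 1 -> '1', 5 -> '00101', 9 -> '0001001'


num_bits = floor(log2(1401)) + 1 = 11
leading_zeros = num_bits - 1 = 10
binary(1401) = 10101111001

Elias gamma(1401) = '0000000000' + '10101111001' = 000000000010101111001 (21 bits)


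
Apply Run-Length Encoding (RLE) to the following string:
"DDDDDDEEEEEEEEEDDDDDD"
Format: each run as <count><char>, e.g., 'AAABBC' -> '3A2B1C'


Scanning runs left to right:
  i=0: run of 'D' x 6 -> '6D'
  i=6: run of 'E' x 9 -> '9E'
  i=15: run of 'D' x 6 -> '6D'

RLE = 6D9E6D


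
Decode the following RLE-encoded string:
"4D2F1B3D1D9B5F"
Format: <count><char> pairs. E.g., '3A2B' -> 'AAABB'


Expanding each <count><char> pair:
  4D -> 'DDDD'
  2F -> 'FF'
  1B -> 'B'
  3D -> 'DDD'
  1D -> 'D'
  9B -> 'BBBBBBBBB'
  5F -> 'FFFFF'

Decoded = DDDDFFBDDDDBBBBBBBBBFFFFF


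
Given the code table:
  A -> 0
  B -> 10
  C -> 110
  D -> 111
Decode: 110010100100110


Decoding:
110 -> C
0 -> A
10 -> B
10 -> B
0 -> A
10 -> B
0 -> A
110 -> C


Result: CABBABAC


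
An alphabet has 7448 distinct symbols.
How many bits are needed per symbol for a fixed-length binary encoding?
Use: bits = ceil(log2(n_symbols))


log2(7448) = 12.8626
Bracket: 2^12 = 4096 < 7448 <= 2^13 = 8192
So ceil(log2(7448)) = 13

bits = ceil(log2(7448)) = ceil(12.8626) = 13 bits


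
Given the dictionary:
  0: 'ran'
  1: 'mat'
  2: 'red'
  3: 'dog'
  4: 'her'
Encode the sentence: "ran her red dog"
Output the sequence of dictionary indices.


Look up each word in the dictionary:
  'ran' -> 0
  'her' -> 4
  'red' -> 2
  'dog' -> 3

Encoded: [0, 4, 2, 3]


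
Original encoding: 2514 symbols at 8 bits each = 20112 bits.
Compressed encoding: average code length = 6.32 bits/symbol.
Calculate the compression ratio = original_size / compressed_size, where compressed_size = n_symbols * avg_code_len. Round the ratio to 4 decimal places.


original_size = n_symbols * orig_bits = 2514 * 8 = 20112 bits
compressed_size = n_symbols * avg_code_len = 2514 * 6.32 = 15888.48 bits
ratio = original_size / compressed_size = 20112 / 15888.48 = 1.2658

Compression ratio = 1.2658


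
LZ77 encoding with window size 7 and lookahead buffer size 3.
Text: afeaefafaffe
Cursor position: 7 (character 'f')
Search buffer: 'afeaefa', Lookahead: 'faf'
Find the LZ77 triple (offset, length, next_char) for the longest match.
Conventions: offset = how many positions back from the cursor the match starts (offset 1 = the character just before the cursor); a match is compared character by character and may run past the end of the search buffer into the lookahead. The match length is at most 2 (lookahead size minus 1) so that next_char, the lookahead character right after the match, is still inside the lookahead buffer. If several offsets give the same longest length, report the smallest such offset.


Try each offset into the search buffer:
  offset=1 (pos 6, char 'a'): match length 0
  offset=2 (pos 5, char 'f'): match length 2
  offset=3 (pos 4, char 'e'): match length 0
  offset=4 (pos 3, char 'a'): match length 0
  offset=5 (pos 2, char 'e'): match length 0
  offset=6 (pos 1, char 'f'): match length 1
  offset=7 (pos 0, char 'a'): match length 0
Longest match has length 2 at offset 2.
next_char = character at position 7 + 2 = 9 -> 'f'

Best match: offset=2, length=2 (matching 'fa' starting at position 5)
LZ77 triple: (2, 2, 'f')


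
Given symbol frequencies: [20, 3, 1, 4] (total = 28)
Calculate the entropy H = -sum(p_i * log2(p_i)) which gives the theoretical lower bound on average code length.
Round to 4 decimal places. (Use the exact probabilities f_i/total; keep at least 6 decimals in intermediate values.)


Per-symbol terms -p_i * log2(p_i) with p_i = f_i/28:
  p = 20/28 = 0.714286: log2(p) = -0.485427, -p*log2(p) = 0.346733
  p = 3/28 = 0.107143: log2(p) = -3.222392, -p*log2(p) = 0.345256
  p = 1/28 = 0.035714: log2(p) = -4.807355, -p*log2(p) = 0.171691
  p = 4/28 = 0.142857: log2(p) = -2.807355, -p*log2(p) = 0.401051
H = 0.346733 + 0.345256 + 0.171691 + 0.401051 = 1.264731

H = 1.2647 bits/symbol


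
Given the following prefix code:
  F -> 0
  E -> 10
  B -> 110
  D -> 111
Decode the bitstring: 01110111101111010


Decoding step by step:
Bits 0 -> F
Bits 111 -> D
Bits 0 -> F
Bits 111 -> D
Bits 10 -> E
Bits 111 -> D
Bits 10 -> E
Bits 10 -> E


Decoded message: FDFDEDEE


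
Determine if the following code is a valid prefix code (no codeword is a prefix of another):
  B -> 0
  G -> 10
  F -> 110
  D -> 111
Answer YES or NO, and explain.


Checking each pair (does one codeword prefix another?):
  B='0' vs G='10': no prefix
  B='0' vs F='110': no prefix
  B='0' vs D='111': no prefix
  G='10' vs B='0': no prefix
  G='10' vs F='110': no prefix
  G='10' vs D='111': no prefix
  F='110' vs B='0': no prefix
  F='110' vs G='10': no prefix
  F='110' vs D='111': no prefix
  D='111' vs B='0': no prefix
  D='111' vs G='10': no prefix
  D='111' vs F='110': no prefix
No violation found over all pairs.

YES -- this is a valid prefix code. No codeword is a prefix of any other codeword.


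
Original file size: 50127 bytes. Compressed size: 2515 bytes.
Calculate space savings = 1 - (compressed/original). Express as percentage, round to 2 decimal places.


ratio = compressed/original = 2515/50127 = 0.050173
savings = 1 - ratio = 1 - 0.050173 = 0.949827
as a percentage: 0.949827 * 100 = 94.98%

Space savings = 1 - 2515/50127 = 94.98%


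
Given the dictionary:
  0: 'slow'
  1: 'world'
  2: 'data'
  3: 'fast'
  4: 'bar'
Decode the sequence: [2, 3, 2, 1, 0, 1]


Look up each index in the dictionary:
  2 -> 'data'
  3 -> 'fast'
  2 -> 'data'
  1 -> 'world'
  0 -> 'slow'
  1 -> 'world'

Decoded: "data fast data world slow world"


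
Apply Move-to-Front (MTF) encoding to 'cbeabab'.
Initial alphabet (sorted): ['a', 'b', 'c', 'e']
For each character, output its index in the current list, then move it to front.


MTF encoding:
'c': index 2 in ['a', 'b', 'c', 'e'] -> ['c', 'a', 'b', 'e']
'b': index 2 in ['c', 'a', 'b', 'e'] -> ['b', 'c', 'a', 'e']
'e': index 3 in ['b', 'c', 'a', 'e'] -> ['e', 'b', 'c', 'a']
'a': index 3 in ['e', 'b', 'c', 'a'] -> ['a', 'e', 'b', 'c']
'b': index 2 in ['a', 'e', 'b', 'c'] -> ['b', 'a', 'e', 'c']
'a': index 1 in ['b', 'a', 'e', 'c'] -> ['a', 'b', 'e', 'c']
'b': index 1 in ['a', 'b', 'e', 'c'] -> ['b', 'a', 'e', 'c']


Output: [2, 2, 3, 3, 2, 1, 1]


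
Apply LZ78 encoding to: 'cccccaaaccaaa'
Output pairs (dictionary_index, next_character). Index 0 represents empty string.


LZ78 encoding steps:
Dictionary: {0: ''}
Step 1: w='' (idx 0), next='c' -> output (0, 'c'), add 'c' as idx 1
Step 2: w='c' (idx 1), next='c' -> output (1, 'c'), add 'cc' as idx 2
Step 3: w='cc' (idx 2), next='a' -> output (2, 'a'), add 'cca' as idx 3
Step 4: w='' (idx 0), next='a' -> output (0, 'a'), add 'a' as idx 4
Step 5: w='a' (idx 4), next='c' -> output (4, 'c'), add 'ac' as idx 5
Step 6: w='c' (idx 1), next='a' -> output (1, 'a'), add 'ca' as idx 6
Step 7: w='a' (idx 4), next='a' -> output (4, 'a'), add 'aa' as idx 7


Encoded: [(0, 'c'), (1, 'c'), (2, 'a'), (0, 'a'), (4, 'c'), (1, 'a'), (4, 'a')]


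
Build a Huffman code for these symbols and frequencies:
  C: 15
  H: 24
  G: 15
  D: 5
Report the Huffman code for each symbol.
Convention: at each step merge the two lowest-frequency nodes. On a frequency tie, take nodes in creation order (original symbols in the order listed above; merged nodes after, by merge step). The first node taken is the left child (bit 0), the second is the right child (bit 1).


Huffman tree construction:
Step 1: Merge D(5) + C(15) = 20
Step 2: Merge G(15) + (D+C)(20) = 35
Step 3: Merge H(24) + (G+(D+C))(35) = 59
Read each symbol's code off the tree from the root (left child = 0, right child = 1).

Codes:
  C: 111 (length 3)
  H: 0 (length 1)
  G: 10 (length 2)
  D: 110 (length 3)
Average code length: 114/59 = 1.9322 bits/symbol


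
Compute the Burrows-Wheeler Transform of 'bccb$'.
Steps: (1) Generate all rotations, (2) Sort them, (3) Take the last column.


Rotations (sorted):
  0: $bccb -> last char: b
  1: b$bcc -> last char: c
  2: bccb$ -> last char: $
  3: cb$bc -> last char: c
  4: ccb$b -> last char: b


BWT = bc$cb


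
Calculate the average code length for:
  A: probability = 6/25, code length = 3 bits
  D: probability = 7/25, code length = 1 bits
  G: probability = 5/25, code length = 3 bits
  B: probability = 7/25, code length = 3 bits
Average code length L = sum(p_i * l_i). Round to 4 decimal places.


Weighted contributions p_i * l_i:
  A: (6/25) * 3 = 18/25
  D: (7/25) * 1 = 7/25
  G: (5/25) * 3 = 15/25
  B: (7/25) * 3 = 21/25
Sum = (18 + 7 + 15 + 21)/25 = 61/25

L = 61/25 = 2.4400 bits/symbol


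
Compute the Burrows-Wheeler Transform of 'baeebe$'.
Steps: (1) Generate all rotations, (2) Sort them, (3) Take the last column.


Rotations (sorted):
  0: $baeebe -> last char: e
  1: aeebe$b -> last char: b
  2: baeebe$ -> last char: $
  3: be$baee -> last char: e
  4: e$baeeb -> last char: b
  5: ebe$bae -> last char: e
  6: eebe$ba -> last char: a


BWT = eb$ebea


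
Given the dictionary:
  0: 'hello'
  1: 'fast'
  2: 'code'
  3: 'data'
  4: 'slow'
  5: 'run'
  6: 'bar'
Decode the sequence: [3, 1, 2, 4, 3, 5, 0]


Look up each index in the dictionary:
  3 -> 'data'
  1 -> 'fast'
  2 -> 'code'
  4 -> 'slow'
  3 -> 'data'
  5 -> 'run'
  0 -> 'hello'

Decoded: "data fast code slow data run hello"


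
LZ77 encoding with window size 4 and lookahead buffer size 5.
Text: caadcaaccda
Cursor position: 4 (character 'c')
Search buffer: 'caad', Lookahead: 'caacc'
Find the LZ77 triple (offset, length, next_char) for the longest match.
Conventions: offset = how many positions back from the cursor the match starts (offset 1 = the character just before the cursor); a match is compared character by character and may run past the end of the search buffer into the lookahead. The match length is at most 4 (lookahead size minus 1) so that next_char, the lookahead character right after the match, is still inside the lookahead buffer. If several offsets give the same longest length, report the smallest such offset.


Try each offset into the search buffer:
  offset=1 (pos 3, char 'd'): match length 0
  offset=2 (pos 2, char 'a'): match length 0
  offset=3 (pos 1, char 'a'): match length 0
  offset=4 (pos 0, char 'c'): match length 3
Longest match has length 3 at offset 4.
next_char = character at position 4 + 3 = 7 -> 'c'

Best match: offset=4, length=3 (matching 'caa' starting at position 0)
LZ77 triple: (4, 3, 'c')


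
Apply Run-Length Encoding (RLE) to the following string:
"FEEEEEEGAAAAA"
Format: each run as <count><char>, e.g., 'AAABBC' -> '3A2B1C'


Scanning runs left to right:
  i=0: run of 'F' x 1 -> '1F'
  i=1: run of 'E' x 6 -> '6E'
  i=7: run of 'G' x 1 -> '1G'
  i=8: run of 'A' x 5 -> '5A'

RLE = 1F6E1G5A


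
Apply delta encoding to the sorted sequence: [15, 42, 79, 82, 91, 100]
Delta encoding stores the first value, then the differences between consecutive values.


First value: 15
Deltas:
  42 - 15 = 27
  79 - 42 = 37
  82 - 79 = 3
  91 - 82 = 9
  100 - 91 = 9


Delta encoded: [15, 27, 37, 3, 9, 9]


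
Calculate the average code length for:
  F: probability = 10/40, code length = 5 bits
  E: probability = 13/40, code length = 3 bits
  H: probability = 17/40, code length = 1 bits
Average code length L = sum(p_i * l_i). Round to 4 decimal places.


Weighted contributions p_i * l_i:
  F: (10/40) * 5 = 50/40
  E: (13/40) * 3 = 39/40
  H: (17/40) * 1 = 17/40
Sum = (50 + 39 + 17)/40 = 106/40

L = 106/40 = 2.6500 bits/symbol


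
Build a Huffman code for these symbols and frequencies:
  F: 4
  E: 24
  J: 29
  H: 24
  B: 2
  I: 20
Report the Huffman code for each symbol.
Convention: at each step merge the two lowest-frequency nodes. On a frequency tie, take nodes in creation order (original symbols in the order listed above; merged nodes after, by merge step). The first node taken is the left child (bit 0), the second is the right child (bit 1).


Huffman tree construction:
Step 1: Merge B(2) + F(4) = 6
Step 2: Merge (B+F)(6) + I(20) = 26
Step 3: Merge E(24) + H(24) = 48
Step 4: Merge ((B+F)+I)(26) + J(29) = 55
Step 5: Merge (E+H)(48) + (((B+F)+I)+J)(55) = 103
Read each symbol's code off the tree from the root (left child = 0, right child = 1).

Codes:
  F: 1001 (length 4)
  E: 00 (length 2)
  J: 11 (length 2)
  H: 01 (length 2)
  B: 1000 (length 4)
  I: 101 (length 3)
Average code length: 238/103 = 2.3107 bits/symbol
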